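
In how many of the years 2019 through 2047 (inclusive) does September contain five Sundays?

9

September has 30 days; it has five Sundays when Sunday falls among the first (month-length − 28) days — i.e. when September 1 is one of Sunday/Saturday.
September 1 by year: 2019:Sun✓ 2020:Tue 2021:Wed 2022:Thu 2023:Fri 2024:Sun✓ 2025:Mon 2026:Tue 2027:Wed 2028:Fri 2029:Sat✓ 2030:Sun✓ 2031:Mon 2032:Wed 2033:Thu 2034:Fri 2035:Sat✓ 2036:Mon 2037:Tue 2038:Wed 2039:Thu 2040:Sat✓ 2041:Sun✓ 2042:Mon 2043:Tue 2044:Thu 2045:Fri 2046:Sat✓ 2047:Sun✓
Years with five Sundays: 2019, 2024, 2029, 2030, 2035, 2040, 2041, 2046, 2047 → 9.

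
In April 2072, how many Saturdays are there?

5

April 2072 has 30 days and begins on Friday.
The first Saturday is April 2.
Saturdays fall on 2, 9, 16, 23, 30 — that's 5.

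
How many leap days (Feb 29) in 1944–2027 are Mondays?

3

Leap years in 1944–2027: 21 of them.
Feb 29 weekday advances by 5 (mod 7) from one leap year to the next four years later (or differs when a century non-leap intervenes).
Leap-day weekdays: 1944:Tue 1948:Sun 1952:Fri 1956:Wed 1960:Mon✓ 1964:Sat 1968:Thu 1972:Tue 1976:Sun 1980:Fri 1984:Wed 1988:Mon✓ 1992:Sat 1996:Thu 2000:Tue 2004:Sun 2008:Fri 2012:Wed 2016:Mon✓ 2020:Sat 2024:Thu
Monday: 1960, 1988, 2016 → 3.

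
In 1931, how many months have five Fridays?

A month of length L has five Fridays iff its first Friday is on day ≤ L−28 (so day 1–3 in a 31-day month, 1–2 in a 30-day month, day 1 in a leap February).
Checking each month of 1931: Jan starts Thu (31d) ✓; Feb starts Sun (28d); Mar starts Sun (31d); Apr starts Wed (30d); May starts Fri (31d) ✓; Jun starts Mon (30d); Jul starts Wed (31d) ✓; Aug starts Sat (31d); Sep starts Tue (30d); Oct starts Thu (31d) ✓; Nov starts Sun (30d); Dec starts Tue (31d).
Five-Friday months: January, May, July, October → 4.

4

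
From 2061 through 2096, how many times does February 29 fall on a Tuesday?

Leap years in 2061–2096: 9 of them.
Feb 29 weekday advances by 5 (mod 7) from one leap year to the next four years later (or differs when a century non-leap intervenes).
Leap-day weekdays: 2064:Fri 2068:Wed 2072:Mon 2076:Sat 2080:Thu 2084:Tue✓ 2088:Sun 2092:Fri 2096:Wed
Tuesday: 2084 → 1.

1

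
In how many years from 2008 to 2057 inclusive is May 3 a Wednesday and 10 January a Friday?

0

Check each year's weekday for May 3 and 10 January:
  2008: Sat/Thu  2009: Sun/Sat  2010: Mon/Sun  2011: Tue/Mon  2012: Thu/Tue  2013: Fri/Thu  2014: Sat/Fri  2015: Sun/Sat  2016: Tue/Sun  2017: Wed/Tue  2018: Thu/Wed  2019: Fri/Thu  2020: Sun/Fri  2021: Mon/Sun  …(22 more)…  2044: Tue/Sun  2045: Wed/Tue  2046: Thu/Wed  2047: Fri/Thu  2048: Sun/Fri  2049: Mon/Sun  2050: Tue/Mon  2051: Wed/Tue  2052: Fri/Wed  2053: Sat/Fri  2054: Sun/Sat  2055: Mon/Sun  2056: Wed/Mon  2057: Thu/Wed
Both conditions hold in: no year — 0.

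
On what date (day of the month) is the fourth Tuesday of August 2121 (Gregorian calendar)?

August 1, 2121 is a Friday, so the first Tuesday is the 5th.
The fourth Tuesday is 5 + 21 = 26.

26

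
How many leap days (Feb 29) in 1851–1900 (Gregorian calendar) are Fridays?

2

Leap years in 1851–1900: 12 of them.
Feb 29 weekday advances by 5 (mod 7) from one leap year to the next four years later (or differs when a century non-leap intervenes).
Leap-day weekdays: 1852:Sun 1856:Fri✓ 1860:Wed 1864:Mon 1868:Sat 1872:Thu 1876:Tue 1880:Sun 1884:Fri✓ 1888:Wed 1892:Mon 1896:Sat
Friday: 1856, 1884 → 2.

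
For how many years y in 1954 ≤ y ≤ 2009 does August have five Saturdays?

August has 31 days; it has five Saturdays when Saturday falls among the first (month-length − 28) days — i.e. when August 1 is one of Saturday/Friday/Thursday.
August 1 by year: 1954:Sun 1955:Mon 1956:Wed 1957:Thu✓ 1958:Fri✓ 1959:Sat✓ 1960:Mon 1961:Tue 1962:Wed 1963:Thu✓ 1964:Sat✓ 1965:Sun 1966:Mon 1967:Tue 1968:Thu✓ …(26 more)… 1995:Tue 1996:Thu✓ 1997:Fri✓ 1998:Sat✓ 1999:Sun 2000:Tue 2001:Wed 2002:Thu✓ 2003:Fri✓ 2004:Sun 2005:Mon 2006:Tue 2007:Wed 2008:Fri✓ 2009:Sat✓
Years with five Saturdays: 1957, 1958, 1959, 1963, 1964, 1968, 1969, 1970, 1974, 1975, 1980, 1981, 1985, 1986, 1987, 1991, 1992, 1996, 1997, 1998, 2002, 2003, 2008, 2009 → 24.

24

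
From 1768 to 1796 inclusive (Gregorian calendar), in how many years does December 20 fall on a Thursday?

Track December 20's weekday year by year (advancing +1, or +2 across a Feb 29):
  1768: Tue  1769: Wed (+1)  1770: Thu (+1) ✓  1771: Fri (+1)  1772: Sun (+2)
  1773: Mon (+1)  1774: Tue (+1)  1775: Wed (+1)  1776: Fri (+2)  1777: Sat (+1)
  1778: Sun (+1)  1779: Mon (+1)  1780: Wed (+2)  1781: Thu (+1) ✓  1782: Fri (+1)
  1783: Sat (+1)  1784: Mon (+2)  1785: Tue (+1)  1786: Wed (+1)  1787: Thu (+1) ✓
  1788: Sat (+2)  1789: Sun (+1)  1790: Mon (+1)  1791: Tue (+1)  1792: Thu (+2) ✓
  1793: Fri (+1)  1794: Sat (+1)  1795: Sun (+1)  1796: Tue (+2)
Thursday years: 1770, 1781, 1787, 1792 — 4 in total.

4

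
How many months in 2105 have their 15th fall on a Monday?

1

Check the 15th of each month of 2105: Jan 15: Thu, Feb 15: Sun, Mar 15: Sun, Apr 15: Wed, May 15: Fri, Jun 15: Mon, Jul 15: Wed, Aug 15: Sat, Sep 15: Tue, Oct 15: Thu, Nov 15: Sun, Dec 15: Tue.
Monday occurs in June — 1 month.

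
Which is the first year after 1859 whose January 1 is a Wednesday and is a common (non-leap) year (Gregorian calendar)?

Jan 1 advances by 2 weekdays after a leap year and by 1 after a common year.
1859: Jan 1 is Saturday.
1860: Sunday (leap)
1861: Tuesday
1862: Wednesday
1862 begins on a Wednesday and is a common year.

1862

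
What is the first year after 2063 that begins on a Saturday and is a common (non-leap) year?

Jan 1 advances by 2 weekdays after a leap year and by 1 after a common year.
2063: Jan 1 is Monday.
2064: Tuesday (leap)
2065: Thursday
2066: Friday
2067: Saturday
2067 begins on a Saturday and is a common year.

2067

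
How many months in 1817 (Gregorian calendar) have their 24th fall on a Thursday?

Check the 24th of each month of 1817: Jan 24: Fri, Feb 24: Mon, Mar 24: Mon, Apr 24: Thu, May 24: Sat, Jun 24: Tue, Jul 24: Thu, Aug 24: Sun, Sep 24: Wed, Oct 24: Fri, Nov 24: Mon, Dec 24: Wed.
Thursday occurs in April, July — 2 months.

2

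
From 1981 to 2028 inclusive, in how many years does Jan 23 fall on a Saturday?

Track Jan 23's weekday year by year (advancing +1, or +2 across a Feb 29):
  1981: Fri  1982: Sat (+1) ✓  1983: Sun (+1)  1984: Mon (+1)  1985: Wed (+2)
  1986: Thu (+1)  1987: Fri (+1)  1988: Sat (+1) ✓  1989: Mon (+2)  1990: Tue (+1)
  1991: Wed (+1)  1992: Thu (+1)  1993: Sat (+2) ✓  1994: Sun (+1)  … (20 more years) …
  2015: Fri (+1)  2016: Sat (+1) ✓  2017: Mon (+2)  2018: Tue (+1)  2019: Wed (+1)
  2020: Thu (+1)  2021: Sat (+2) ✓  2022: Sun (+1)  2023: Mon (+1)  2024: Tue (+1)
  2025: Thu (+2)  2026: Fri (+1)  2027: Sat (+1) ✓  2028: Sun (+1)
Saturday years: 1982, 1988, 1993, 1999, 2010, 2016, 2021, 2027 — 8 in total.

8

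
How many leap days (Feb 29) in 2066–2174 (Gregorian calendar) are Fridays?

4

Leap years in 2066–2174: 26 of them.
Feb 29 weekday advances by 5 (mod 7) from one leap year to the next four years later (or differs when a century non-leap intervenes).
Leap-day weekdays: 2068:Wed 2072:Mon 2076:Sat 2080:Thu 2084:Tue 2088:Sun 2092:Fri✓ 2096:Wed 2104:Fri✓ 2108:Wed 2112:Mon 2116:Sat 2120:Thu 2124:Tue 2128:Sun 2132:Fri✓ 2136:Wed 2140:Mon 2144:Sat 2148:Thu 2152:Tue 2156:Sun 2160:Fri✓ 2164:Wed 2168:Mon 2172:Sat
Friday: 2092, 2104, 2132, 2160 → 4.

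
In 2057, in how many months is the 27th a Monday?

1

Check the 27th of each month of 2057: Jan 27: Sat, Feb 27: Tue, Mar 27: Tue, Apr 27: Fri, May 27: Sun, Jun 27: Wed, Jul 27: Fri, Aug 27: Mon, Sep 27: Thu, Oct 27: Sat, Nov 27: Tue, Dec 27: Thu.
Monday occurs in August — 1 month.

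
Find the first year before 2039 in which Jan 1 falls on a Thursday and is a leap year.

2032

Jan 1 advances by 2 weekdays after a leap year and by 1 after a common year.
2039: Jan 1 is Saturday.
2038: Friday
2037: Thursday
2036: Tuesday (leap)
2035: Monday
2034: Sunday
2033: Saturday
2032: Thursday (leap)
2032 begins on a Thursday and is a leap year.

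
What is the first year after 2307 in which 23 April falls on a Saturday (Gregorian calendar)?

2310

From one year to the next, a fixed date's weekday advances by 1, or by 2 when a Feb 29 lies between the two dates.
2307: April 23 is Tuesday.
2308: Thursday (+2)
2309: Friday (+1)
2310: Saturday (+1)
23 April falls on a Saturday in 2310.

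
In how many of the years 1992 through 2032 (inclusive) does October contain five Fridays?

19

October has 31 days; it has five Fridays when Friday falls among the first (month-length − 28) days — i.e. when October 1 is one of Friday/Thursday/Wednesday.
October 1 by year: 1992:Thu✓ 1993:Fri✓ 1994:Sat 1995:Sun 1996:Tue 1997:Wed✓ 1998:Thu✓ 1999:Fri✓ 2000:Sun 2001:Mon 2002:Tue 2003:Wed✓ 2004:Fri✓ 2005:Sat 2006:Sun …(11 more)… 2018:Mon 2019:Tue 2020:Thu✓ 2021:Fri✓ 2022:Sat 2023:Sun 2024:Tue 2025:Wed✓ 2026:Thu✓ 2027:Fri✓ 2028:Sun 2029:Mon 2030:Tue 2031:Wed✓ 2032:Fri✓
Years with five Fridays: 1992, 1993, 1997, 1998, 1999, 2003, 2004, 2008, 2009, 2010, 2014, 2015, 2020, 2021, 2025, 2026, 2027, 2031, 2032 → 19.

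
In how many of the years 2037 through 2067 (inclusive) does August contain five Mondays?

15

August has 31 days; it has five Mondays when Monday falls among the first (month-length − 28) days — i.e. when August 1 is one of Monday/Sunday/Saturday.
August 1 by year: 2037:Sat✓ 2038:Sun✓ 2039:Mon✓ 2040:Wed 2041:Thu 2042:Fri 2043:Sat✓ 2044:Mon✓ 2045:Tue 2046:Wed 2047:Thu 2048:Sat✓ 2049:Sun✓ 2050:Mon✓ 2051:Tue 2052:Thu 2053:Fri 2054:Sat✓ 2055:Sun✓ 2056:Tue 2057:Wed 2058:Thu 2059:Fri 2060:Sun✓ 2061:Mon✓ 2062:Tue 2063:Wed 2064:Fri 2065:Sat✓ 2066:Sun✓ 2067:Mon✓
Years with five Mondays: 2037, 2038, 2039, 2043, 2044, 2048, 2049, 2050, 2054, 2055, 2060, 2061, 2065, 2066, 2067 → 15.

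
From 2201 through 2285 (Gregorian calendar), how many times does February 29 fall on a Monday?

Leap years in 2201–2285: 21 of them.
Feb 29 weekday advances by 5 (mod 7) from one leap year to the next four years later (or differs when a century non-leap intervenes).
Leap-day weekdays: 2204:Wed 2208:Mon✓ 2212:Sat 2216:Thu 2220:Tue 2224:Sun 2228:Fri 2232:Wed 2236:Mon✓ 2240:Sat 2244:Thu 2248:Tue 2252:Sun 2256:Fri 2260:Wed 2264:Mon✓ 2268:Sat 2272:Thu 2276:Tue 2280:Sun 2284:Fri
Monday: 2208, 2236, 2264 → 3.

3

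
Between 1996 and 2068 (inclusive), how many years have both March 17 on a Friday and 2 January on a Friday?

0

Check each year's weekday for March 17 and 2 January:
  1996: Sun/Tue  1997: Mon/Thu  1998: Tue/Fri  1999: Wed/Sat  2000: Fri/Sun  2001: Sat/Tue  2002: Sun/Wed  2003: Mon/Thu  2004: Wed/Fri  2005: Thu/Sun  2006: Fri/Mon  2007: Sat/Tue  2008: Mon/Wed  2009: Tue/Fri  …(45 more)…  2055: Wed/Sat  2056: Fri/Sun  2057: Sat/Tue  2058: Sun/Wed  2059: Mon/Thu  2060: Wed/Fri  2061: Thu/Sun  2062: Fri/Mon  2063: Sat/Tue  2064: Mon/Wed  2065: Tue/Fri  2066: Wed/Sat  2067: Thu/Sun  2068: Sat/Mon
Both conditions hold in: no year — 0.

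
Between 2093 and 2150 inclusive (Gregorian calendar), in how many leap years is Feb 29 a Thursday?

Leap years in 2093–2150: 13 of them.
Feb 29 weekday advances by 5 (mod 7) from one leap year to the next four years later (or differs when a century non-leap intervenes).
Leap-day weekdays: 2096:Wed 2104:Fri 2108:Wed 2112:Mon 2116:Sat 2120:Thu✓ 2124:Tue 2128:Sun 2132:Fri 2136:Wed 2140:Mon 2144:Sat 2148:Thu✓
Thursday: 2120, 2148 → 2.

2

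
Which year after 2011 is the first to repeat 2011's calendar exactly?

2022

Two years share a calendar iff Jan 1 falls on the same weekday and both are leap or both are common. 2011: Jan 1 is Saturday, common year.
2012: Jan 1 Sunday, leap
2013: Jan 1 Tuesday, common
2014: Jan 1 Wednesday, common
2015: Jan 1 Thursday, common
2016: Jan 1 Friday, leap
2017: Jan 1 Sunday, common
2018: Jan 1 Monday, common
2019: Jan 1 Tuesday, common
2020: Jan 1 Wednesday, leap
2021: Jan 1 Friday, common
2022: Jan 1 Saturday, common
2022 matches on both conditions.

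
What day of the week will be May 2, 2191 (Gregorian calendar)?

Monday

January 1, 2191 is a Saturday.
May 2 is day 122 of the year, i.e. 121 days after Jan 1.
121 mod 7 = 2, so advance 2 weekdays from Saturday: Monday.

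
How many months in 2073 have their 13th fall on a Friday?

2

Check the 13th of each month of 2073: Jan 13: Fri, Feb 13: Mon, Mar 13: Mon, Apr 13: Thu, May 13: Sat, Jun 13: Tue, Jul 13: Thu, Aug 13: Sun, Sep 13: Wed, Oct 13: Fri, Nov 13: Mon, Dec 13: Wed.
Friday occurs in January, October — 2 months.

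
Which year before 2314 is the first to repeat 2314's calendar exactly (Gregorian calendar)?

2303

Two years share a calendar iff Jan 1 falls on the same weekday and both are leap or both are common. 2314: Jan 1 is Thursday, common year.
2313: Jan 1 Wednesday, common
2312: Jan 1 Monday, leap
2311: Jan 1 Sunday, common
2310: Jan 1 Saturday, common
2309: Jan 1 Friday, common
2308: Jan 1 Wednesday, leap
2307: Jan 1 Tuesday, common
2306: Jan 1 Monday, common
2305: Jan 1 Sunday, common
2304: Jan 1 Friday, leap
2303: Jan 1 Thursday, common
2303 matches on both conditions.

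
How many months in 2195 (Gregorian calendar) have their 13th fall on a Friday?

Check the 13th of each month of 2195: Jan 13: Tue, Feb 13: Fri, Mar 13: Fri, Apr 13: Mon, May 13: Wed, Jun 13: Sat, Jul 13: Mon, Aug 13: Thu, Sep 13: Sun, Oct 13: Tue, Nov 13: Fri, Dec 13: Sun.
Friday occurs in February, March, November — 3 months.

3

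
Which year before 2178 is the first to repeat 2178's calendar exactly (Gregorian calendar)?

2167

Two years share a calendar iff Jan 1 falls on the same weekday and both are leap or both are common. 2178: Jan 1 is Thursday, common year.
2177: Jan 1 Wednesday, common
2176: Jan 1 Monday, leap
2175: Jan 1 Sunday, common
2174: Jan 1 Saturday, common
2173: Jan 1 Friday, common
2172: Jan 1 Wednesday, leap
2171: Jan 1 Tuesday, common
2170: Jan 1 Monday, common
2169: Jan 1 Sunday, common
2168: Jan 1 Friday, leap
2167: Jan 1 Thursday, common
2167 matches on both conditions.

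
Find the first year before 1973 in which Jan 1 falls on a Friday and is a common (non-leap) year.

Jan 1 advances by 2 weekdays after a leap year and by 1 after a common year.
1973: Jan 1 is Monday.
1972: Saturday (leap)
1971: Friday
1971 begins on a Friday and is a common year.

1971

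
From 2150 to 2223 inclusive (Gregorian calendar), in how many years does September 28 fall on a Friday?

11

Track September 28's weekday year by year (advancing +1, or +2 across a Feb 29):
  2150: Mon  2151: Tue (+1)  2152: Thu (+2)  2153: Fri (+1) ✓  2154: Sat (+1)
  2155: Sun (+1)  2156: Tue (+2)  2157: Wed (+1)  2158: Thu (+1)  2159: Fri (+1) ✓
  2160: Sun (+2)  2161: Mon (+1)  2162: Tue (+1)  2163: Wed (+1)  … (46 more years) …
  2210: Fri (+1) ✓  2211: Sat (+1)  2212: Mon (+2)  2213: Tue (+1)  2214: Wed (+1)
  2215: Thu (+1)  2216: Sat (+2)  2217: Sun (+1)  2218: Mon (+1)  2219: Tue (+1)
  2220: Thu (+2)  2221: Fri (+1) ✓  2222: Sat (+1)  2223: Sun (+1)
Friday years: 2153, 2159, 2164, 2170, 2181, 2187, 2192, 2198, 2204, 2210, 2221 — 11 in total.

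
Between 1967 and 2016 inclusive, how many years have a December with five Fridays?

December has 31 days; it has five Fridays when Friday falls among the first (month-length − 28) days — i.e. when December 1 is one of Friday/Thursday/Wednesday.
December 1 by year: 1967:Fri✓ 1968:Sun 1969:Mon 1970:Tue 1971:Wed✓ 1972:Fri✓ 1973:Sat 1974:Sun 1975:Mon 1976:Wed✓ 1977:Thu✓ 1978:Fri✓ 1979:Sat 1980:Mon 1981:Tue …(20 more)… 2002:Sun 2003:Mon 2004:Wed✓ 2005:Thu✓ 2006:Fri✓ 2007:Sat 2008:Mon 2009:Tue 2010:Wed✓ 2011:Thu✓ 2012:Sat 2013:Sun 2014:Mon 2015:Tue 2016:Thu✓
Years with five Fridays: 1967, 1971, 1972, 1976, 1977, 1978, 1982, 1983, 1988, 1989, 1993, 1994, 1995, 1999, 2000, 2004, 2005, 2006, 2010, 2011, 2016 → 21.

21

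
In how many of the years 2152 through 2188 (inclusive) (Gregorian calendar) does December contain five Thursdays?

14

December has 31 days; it has five Thursdays when Thursday falls among the first (month-length − 28) days — i.e. when December 1 is one of Thursday/Wednesday/Tuesday.
December 1 by year: 2152:Fri 2153:Sat 2154:Sun 2155:Mon 2156:Wed✓ 2157:Thu✓ 2158:Fri 2159:Sat 2160:Mon 2161:Tue✓ 2162:Wed✓ 2163:Thu✓ 2164:Sat 2165:Sun 2166:Mon …(7 more)… 2174:Thu✓ 2175:Fri 2176:Sun 2177:Mon 2178:Tue✓ 2179:Wed✓ 2180:Fri 2181:Sat 2182:Sun 2183:Mon 2184:Wed✓ 2185:Thu✓ 2186:Fri 2187:Sat 2188:Mon
Years with five Thursdays: 2156, 2157, 2161, 2162, 2163, 2167, 2168, 2172, 2173, 2174, 2178, 2179, 2184, 2185 → 14.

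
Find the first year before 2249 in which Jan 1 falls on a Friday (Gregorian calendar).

Jan 1 advances by 2 weekdays after a leap year and by 1 after a common year.
2249: Jan 1 is Monday.
2248: Saturday (leap)
2247: Friday
2247 begins on a Friday

2247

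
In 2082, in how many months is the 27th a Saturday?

Check the 27th of each month of 2082: Jan 27: Tue, Feb 27: Fri, Mar 27: Fri, Apr 27: Mon, May 27: Wed, Jun 27: Sat, Jul 27: Mon, Aug 27: Thu, Sep 27: Sun, Oct 27: Tue, Nov 27: Fri, Dec 27: Sun.
Saturday occurs in June — 1 month.

1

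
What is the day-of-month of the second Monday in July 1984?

July 1, 1984 is a Sunday, so the first Monday is the 2nd.
The second Monday is 2 + 7 = 9.

9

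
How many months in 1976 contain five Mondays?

4

A month of length L has five Mondays iff its first Monday is on day ≤ L−28 (so day 1–3 in a 31-day month, 1–2 in a 30-day month, day 1 in a leap February).
Checking each month of 1976: Jan starts Thu (31d); Feb starts Sun (29d); Mar starts Mon (31d) ✓; Apr starts Thu (30d); May starts Sat (31d) ✓; Jun starts Tue (30d); Jul starts Thu (31d); Aug starts Sun (31d) ✓; Sep starts Wed (30d); Oct starts Fri (31d); Nov starts Mon (30d) ✓; Dec starts Wed (31d).
Five-Monday months: March, May, August, November → 4.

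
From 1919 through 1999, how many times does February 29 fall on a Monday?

3

Leap years in 1919–1999: 20 of them.
Feb 29 weekday advances by 5 (mod 7) from one leap year to the next four years later (or differs when a century non-leap intervenes).
Leap-day weekdays: 1920:Sun 1924:Fri 1928:Wed 1932:Mon✓ 1936:Sat 1940:Thu 1944:Tue 1948:Sun 1952:Fri 1956:Wed 1960:Mon✓ 1964:Sat 1968:Thu 1972:Tue 1976:Sun 1980:Fri 1984:Wed 1988:Mon✓ 1992:Sat 1996:Thu
Monday: 1932, 1960, 1988 → 3.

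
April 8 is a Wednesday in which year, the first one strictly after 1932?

From one year to the next, a fixed date's weekday advances by 1, or by 2 when a Feb 29 lies between the two dates.
1932: April 8 is Friday.
1933: Saturday (+1)
1934: Sunday (+1)
1935: Monday (+1)
1936: Wednesday (+2)
April 8 falls on a Wednesday in 1936.

1936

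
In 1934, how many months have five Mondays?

5

A month of length L has five Mondays iff its first Monday is on day ≤ L−28 (so day 1–3 in a 31-day month, 1–2 in a 30-day month, day 1 in a leap February).
Checking each month of 1934: Jan starts Mon (31d) ✓; Feb starts Thu (28d); Mar starts Thu (31d); Apr starts Sun (30d) ✓; May starts Tue (31d); Jun starts Fri (30d); Jul starts Sun (31d) ✓; Aug starts Wed (31d); Sep starts Sat (30d); Oct starts Mon (31d) ✓; Nov starts Thu (30d); Dec starts Sat (31d) ✓.
Five-Monday months: January, April, July, October, December → 5.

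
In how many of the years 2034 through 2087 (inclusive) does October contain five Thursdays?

24

October has 31 days; it has five Thursdays when Thursday falls among the first (month-length − 28) days — i.e. when October 1 is one of Thursday/Wednesday/Tuesday.
October 1 by year: 2034:Sun 2035:Mon 2036:Wed✓ 2037:Thu✓ 2038:Fri 2039:Sat 2040:Mon 2041:Tue✓ 2042:Wed✓ 2043:Thu✓ 2044:Sat 2045:Sun 2046:Mon 2047:Tue✓ 2048:Thu✓ …(24 more)… 2073:Sun 2074:Mon 2075:Tue✓ 2076:Thu✓ 2077:Fri 2078:Sat 2079:Sun 2080:Tue✓ 2081:Wed✓ 2082:Thu✓ 2083:Fri 2084:Sun 2085:Mon 2086:Tue✓ 2087:Wed✓
Years with five Thursdays: 2036, 2037, 2041, 2042, 2043, 2047, 2048, 2052, 2053, 2054, 2058, 2059, 2064, 2065, 2069, 2070, 2071, 2075, 2076, 2080, 2081, 2082, 2086, 2087 → 24.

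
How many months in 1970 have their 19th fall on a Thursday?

3

Check the 19th of each month of 1970: Jan 19: Mon, Feb 19: Thu, Mar 19: Thu, Apr 19: Sun, May 19: Tue, Jun 19: Fri, Jul 19: Sun, Aug 19: Wed, Sep 19: Sat, Oct 19: Mon, Nov 19: Thu, Dec 19: Sat.
Thursday occurs in February, March, November — 3 months.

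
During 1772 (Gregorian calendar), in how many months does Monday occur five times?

A month of length L has five Mondays iff its first Monday is on day ≤ L−28 (so day 1–3 in a 31-day month, 1–2 in a 30-day month, day 1 in a leap February).
Checking each month of 1772: Jan starts Wed (31d); Feb starts Sat (29d); Mar starts Sun (31d) ✓; Apr starts Wed (30d); May starts Fri (31d); Jun starts Mon (30d) ✓; Jul starts Wed (31d); Aug starts Sat (31d) ✓; Sep starts Tue (30d); Oct starts Thu (31d); Nov starts Sun (30d) ✓; Dec starts Tue (31d).
Five-Monday months: March, June, August, November → 4.

4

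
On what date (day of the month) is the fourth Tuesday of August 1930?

August 1, 1930 is a Friday, so the first Tuesday is the 5th.
The fourth Tuesday is 5 + 21 = 26.

26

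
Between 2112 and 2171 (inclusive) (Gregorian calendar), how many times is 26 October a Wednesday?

Track 26 October's weekday year by year (advancing +1, or +2 across a Feb 29):
  2112: Wed ✓  2113: Thu (+1)  2114: Fri (+1)  2115: Sat (+1)  2116: Mon (+2)
  2117: Tue (+1)  2118: Wed (+1) ✓  2119: Thu (+1)  2120: Sat (+2)  2121: Sun (+1)
  2122: Mon (+1)  2123: Tue (+1)  2124: Thu (+2)  2125: Fri (+1)  … (32 more years) …
  2158: Thu (+1)  2159: Fri (+1)  2160: Sun (+2)  2161: Mon (+1)  2162: Tue (+1)
  2163: Wed (+1) ✓  2164: Fri (+2)  2165: Sat (+1)  2166: Sun (+1)  2167: Mon (+1)
  2168: Wed (+2) ✓  2169: Thu (+1)  2170: Fri (+1)  2171: Sat (+1)
Wednesday years: 2112, 2118, 2129, 2135, 2140, 2146, 2157, 2163, 2168 — 9 in total.

9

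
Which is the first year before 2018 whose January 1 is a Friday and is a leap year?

Jan 1 advances by 2 weekdays after a leap year and by 1 after a common year.
2018: Jan 1 is Monday.
2017: Sunday
2016: Friday (leap)
2016 begins on a Friday and is a leap year.

2016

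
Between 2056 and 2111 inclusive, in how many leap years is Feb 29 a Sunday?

2

Leap years in 2056–2111: 13 of them.
Feb 29 weekday advances by 5 (mod 7) from one leap year to the next four years later (or differs when a century non-leap intervenes).
Leap-day weekdays: 2056:Tue 2060:Sun✓ 2064:Fri 2068:Wed 2072:Mon 2076:Sat 2080:Thu 2084:Tue 2088:Sun✓ 2092:Fri 2096:Wed 2104:Fri 2108:Wed
Sunday: 2060, 2088 → 2.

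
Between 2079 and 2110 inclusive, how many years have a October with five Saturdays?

October has 31 days; it has five Saturdays when Saturday falls among the first (month-length − 28) days — i.e. when October 1 is one of Saturday/Friday/Thursday.
October 1 by year: 2079:Sun 2080:Tue 2081:Wed 2082:Thu✓ 2083:Fri✓ 2084:Sun 2085:Mon 2086:Tue 2087:Wed 2088:Fri✓ 2089:Sat✓ 2090:Sun 2091:Mon 2092:Wed 2093:Thu✓ 2094:Fri✓ 2095:Sat✓ 2096:Mon 2097:Tue 2098:Wed 2099:Thu✓ 2100:Fri✓ 2101:Sat✓ 2102:Sun 2103:Mon 2104:Wed 2105:Thu✓ 2106:Fri✓ 2107:Sat✓ 2108:Mon 2109:Tue 2110:Wed
Years with five Saturdays: 2082, 2083, 2088, 2089, 2093, 2094, 2095, 2099, 2100, 2101, 2105, 2106, 2107 → 13.

13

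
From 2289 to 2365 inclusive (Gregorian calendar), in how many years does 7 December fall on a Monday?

Track 7 December's weekday year by year (advancing +1, or +2 across a Feb 29):
  2289: Sat  2290: Sun (+1)  2291: Mon (+1) ✓  2292: Wed (+2)  2293: Thu (+1)
  2294: Fri (+1)  2295: Sat (+1)  2296: Mon (+2) ✓  2297: Tue (+1)  2298: Wed (+1)
  2299: Thu (+1)  2300: Fri (+1)  2301: Sat (+1)  2302: Sun (+1)  … (49 more years) …
  2352: Sun (+2)  2353: Mon (+1) ✓  2354: Tue (+1)  2355: Wed (+1)  2356: Fri (+2)
  2357: Sat (+1)  2358: Sun (+1)  2359: Mon (+1) ✓  2360: Wed (+2)  2361: Thu (+1)
  2362: Fri (+1)  2363: Sat (+1)  2364: Mon (+2) ✓  2365: Tue (+1)
Monday years: 2291, 2296, 2303, 2308, 2314, 2325, 2331, 2336, 2342, 2353, 2359, 2364 — 12 in total.

12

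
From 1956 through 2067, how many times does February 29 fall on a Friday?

4

Leap years in 1956–2067: 28 of them.
Feb 29 weekday advances by 5 (mod 7) from one leap year to the next four years later (or differs when a century non-leap intervenes).
Leap-day weekdays: 1956:Wed 1960:Mon 1964:Sat 1968:Thu 1972:Tue 1976:Sun 1980:Fri✓ 1984:Wed 1988:Mon 1992:Sat 1996:Thu 2000:Tue 2004:Sun 2008:Fri✓ 2012:Wed 2016:Mon 2020:Sat 2024:Thu 2028:Tue 2032:Sun 2036:Fri✓ 2040:Wed 2044:Mon 2048:Sat 2052:Thu 2056:Tue 2060:Sun 2064:Fri✓
Friday: 1980, 2008, 2036, 2064 → 4.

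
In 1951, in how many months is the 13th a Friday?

2

Check the 13th of each month of 1951: Jan 13: Sat, Feb 13: Tue, Mar 13: Tue, Apr 13: Fri, May 13: Sun, Jun 13: Wed, Jul 13: Fri, Aug 13: Mon, Sep 13: Thu, Oct 13: Sat, Nov 13: Tue, Dec 13: Thu.
Friday occurs in April, July — 2 months.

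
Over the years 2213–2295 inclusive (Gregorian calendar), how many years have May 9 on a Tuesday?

Track May 9's weekday year by year (advancing +1, or +2 across a Feb 29):
  2213: Sun  2214: Mon (+1)  2215: Tue (+1) ✓  2216: Thu (+2)  2217: Fri (+1)
  2218: Sat (+1)  2219: Sun (+1)  2220: Tue (+2) ✓  2221: Wed (+1)  2222: Thu (+1)
  2223: Fri (+1)  2224: Sun (+2)  2225: Mon (+1)  2226: Tue (+1) ✓  … (55 more years) …
  2282: Tue (+1) ✓  2283: Wed (+1)  2284: Fri (+2)  2285: Sat (+1)  2286: Sun (+1)
  2287: Mon (+1)  2288: Wed (+2)  2289: Thu (+1)  2290: Fri (+1)  2291: Sat (+1)
  2292: Mon (+2)  2293: Tue (+1) ✓  2294: Wed (+1)  2295: Thu (+1)
Tuesday years: 2215, 2220, 2226, 2237, 2243, 2248, 2254, 2265, 2271, 2276, 2282, 2293 — 12 in total.

12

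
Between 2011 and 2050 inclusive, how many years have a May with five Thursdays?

17

May has 31 days; it has five Thursdays when Thursday falls among the first (month-length − 28) days — i.e. when May 1 is one of Thursday/Wednesday/Tuesday.
May 1 by year: 2011:Sun 2012:Tue✓ 2013:Wed✓ 2014:Thu✓ 2015:Fri 2016:Sun 2017:Mon 2018:Tue✓ 2019:Wed✓ 2020:Fri 2021:Sat 2022:Sun 2023:Mon 2024:Wed✓ 2025:Thu✓ …(10 more)… 2036:Thu✓ 2037:Fri 2038:Sat 2039:Sun 2040:Tue✓ 2041:Wed✓ 2042:Thu✓ 2043:Fri 2044:Sun 2045:Mon 2046:Tue✓ 2047:Wed✓ 2048:Fri 2049:Sat 2050:Sun
Years with five Thursdays: 2012, 2013, 2014, 2018, 2019, 2024, 2025, 2029, 2030, 2031, 2035, 2036, 2040, 2041, 2042, 2046, 2047 → 17.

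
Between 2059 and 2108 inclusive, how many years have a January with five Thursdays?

January has 31 days; it has five Thursdays when Thursday falls among the first (month-length − 28) days — i.e. when January 1 is one of Thursday/Wednesday/Tuesday.
January 1 by year: 2059:Wed✓ 2060:Thu✓ 2061:Sat 2062:Sun 2063:Mon 2064:Tue✓ 2065:Thu✓ 2066:Fri 2067:Sat 2068:Sun 2069:Tue✓ 2070:Wed✓ 2071:Thu✓ 2072:Fri 2073:Sun …(20 more)… 2094:Fri 2095:Sat 2096:Sun 2097:Tue✓ 2098:Wed✓ 2099:Thu✓ 2100:Fri 2101:Sat 2102:Sun 2103:Mon 2104:Tue✓ 2105:Thu✓ 2106:Fri 2107:Sat 2108:Sun
Years with five Thursdays: 2059, 2060, 2064, 2065, 2069, 2070, 2071, 2075, 2076, 2081, 2082, 2086, 2087, 2088, 2092, 2093, 2097, 2098, 2099, 2104, 2105 → 21.

21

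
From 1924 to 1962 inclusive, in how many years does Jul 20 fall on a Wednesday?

Track Jul 20's weekday year by year (advancing +1, or +2 across a Feb 29):
  1924: Sun  1925: Mon (+1)  1926: Tue (+1)  1927: Wed (+1) ✓  1928: Fri (+2)
  1929: Sat (+1)  1930: Sun (+1)  1931: Mon (+1)  1932: Wed (+2) ✓  1933: Thu (+1)
  1934: Fri (+1)  1935: Sat (+1)  1936: Mon (+2)  1937: Tue (+1)  … (11 more years) …
  1949: Wed (+1) ✓  1950: Thu (+1)  1951: Fri (+1)  1952: Sun (+2)  1953: Mon (+1)
  1954: Tue (+1)  1955: Wed (+1) ✓  1956: Fri (+2)  1957: Sat (+1)  1958: Sun (+1)
  1959: Mon (+1)  1960: Wed (+2) ✓  1961: Thu (+1)  1962: Fri (+1)
Wednesday years: 1927, 1932, 1938, 1949, 1955, 1960 — 6 in total.

6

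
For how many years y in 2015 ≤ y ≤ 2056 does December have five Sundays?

18

December has 31 days; it has five Sundays when Sunday falls among the first (month-length − 28) days — i.e. when December 1 is one of Sunday/Saturday/Friday.
December 1 by year: 2015:Tue 2016:Thu 2017:Fri✓ 2018:Sat✓ 2019:Sun✓ 2020:Tue 2021:Wed 2022:Thu 2023:Fri✓ 2024:Sun✓ 2025:Mon 2026:Tue 2027:Wed 2028:Fri✓ 2029:Sat✓ …(12 more)… 2042:Mon 2043:Tue 2044:Thu 2045:Fri✓ 2046:Sat✓ 2047:Sun✓ 2048:Tue 2049:Wed 2050:Thu 2051:Fri✓ 2052:Sun✓ 2053:Mon 2054:Tue 2055:Wed 2056:Fri✓
Years with five Sundays: 2017, 2018, 2019, 2023, 2024, 2028, 2029, 2030, 2034, 2035, 2040, 2041, 2045, 2046, 2047, 2051, 2052, 2056 → 18.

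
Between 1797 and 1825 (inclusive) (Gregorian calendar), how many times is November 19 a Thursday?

4

Track November 19's weekday year by year (advancing +1, or +2 across a Feb 29):
  1797: Sun  1798: Mon (+1)  1799: Tue (+1)  1800: Wed (+1)  1801: Thu (+1) ✓
  1802: Fri (+1)  1803: Sat (+1)  1804: Mon (+2)  1805: Tue (+1)  1806: Wed (+1)
  1807: Thu (+1) ✓  1808: Sat (+2)  1809: Sun (+1)  1810: Mon (+1)  1811: Tue (+1)
  1812: Thu (+2) ✓  1813: Fri (+1)  1814: Sat (+1)  1815: Sun (+1)  1816: Tue (+2)
  1817: Wed (+1)  1818: Thu (+1) ✓  1819: Fri (+1)  1820: Sun (+2)  1821: Mon (+1)
  1822: Tue (+1)  1823: Wed (+1)  1824: Fri (+2)  1825: Sat (+1)
Thursday years: 1801, 1807, 1812, 1818 — 4 in total.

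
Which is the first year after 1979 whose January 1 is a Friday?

Jan 1 advances by 2 weekdays after a leap year and by 1 after a common year.
1979: Jan 1 is Monday.
1980: Tuesday (leap)
1981: Thursday
1982: Friday
1982 begins on a Friday

1982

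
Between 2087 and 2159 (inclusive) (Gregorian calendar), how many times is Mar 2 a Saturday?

9

Track Mar 2's weekday year by year (advancing +1, or +2 across a Feb 29):
  2087: Sun  2088: Tue (+2)  2089: Wed (+1)  2090: Thu (+1)  2091: Fri (+1)
  2092: Sun (+2)  2093: Mon (+1)  2094: Tue (+1)  2095: Wed (+1)  2096: Fri (+2)
  2097: Sat (+1) ✓  2098: Sun (+1)  2099: Mon (+1)  2100: Tue (+1)  … (45 more years) …
  2146: Wed (+1)  2147: Thu (+1)  2148: Sat (+2) ✓  2149: Sun (+1)  2150: Mon (+1)
  2151: Tue (+1)  2152: Thu (+2)  2153: Fri (+1)  2154: Sat (+1) ✓  2155: Sun (+1)
  2156: Tue (+2)  2157: Wed (+1)  2158: Thu (+1)  2159: Fri (+1)
Saturday years: 2097, 2109, 2115, 2120, 2126, 2137, 2143, 2148, 2154 — 9 in total.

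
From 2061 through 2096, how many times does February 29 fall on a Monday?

Leap years in 2061–2096: 9 of them.
Feb 29 weekday advances by 5 (mod 7) from one leap year to the next four years later (or differs when a century non-leap intervenes).
Leap-day weekdays: 2064:Fri 2068:Wed 2072:Mon✓ 2076:Sat 2080:Thu 2084:Tue 2088:Sun 2092:Fri 2096:Wed
Monday: 2072 → 1.

1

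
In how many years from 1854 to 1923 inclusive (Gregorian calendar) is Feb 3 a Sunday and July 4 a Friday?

2

Check each year's weekday for Feb 3 and July 4:
  1854: Fri/Tue  1855: Sat/Wed  1856: Sun/Fri ✓  1857: Tue/Sat  1858: Wed/Sun  1859: Thu/Mon  1860: Fri/Wed  1861: Sun/Thu  1862: Mon/Fri  1863: Tue/Sat  1864: Wed/Mon  1865: Fri/Tue  1866: Sat/Wed  1867: Sun/Thu  …(42 more)…  1910: Thu/Mon  1911: Fri/Tue  1912: Sat/Thu  1913: Mon/Fri  1914: Tue/Sat  1915: Wed/Sun  1916: Thu/Tue  1917: Sat/Wed  1918: Sun/Thu  1919: Mon/Fri  1920: Tue/Sun  1921: Thu/Mon  1922: Fri/Tue  1923: Sat/Wed
Both conditions hold in: 1856, 1884 — 2.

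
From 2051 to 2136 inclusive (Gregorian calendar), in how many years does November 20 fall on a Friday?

Track November 20's weekday year by year (advancing +1, or +2 across a Feb 29):
  2051: Mon  2052: Wed (+2)  2053: Thu (+1)  2054: Fri (+1) ✓  2055: Sat (+1)
  2056: Mon (+2)  2057: Tue (+1)  2058: Wed (+1)  2059: Thu (+1)  2060: Sat (+2)
  2061: Sun (+1)  2062: Mon (+1)  2063: Tue (+1)  2064: Thu (+2)  … (58 more years) …
  2123: Sat (+1)  2124: Mon (+2)  2125: Tue (+1)  2126: Wed (+1)  2127: Thu (+1)
  2128: Sat (+2)  2129: Sun (+1)  2130: Mon (+1)  2131: Tue (+1)  2132: Thu (+2)
  2133: Fri (+1) ✓  2134: Sat (+1)  2135: Sun (+1)  2136: Tue (+2)
Friday years: 2054, 2065, 2071, 2076, 2082, 2093, 2099, 2105, 2111, 2116, 2122, 2133 — 12 in total.

12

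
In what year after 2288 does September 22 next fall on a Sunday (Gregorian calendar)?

2289

From one year to the next, a fixed date's weekday advances by 1, or by 2 when a Feb 29 lies between the two dates.
2288: September 22 is Saturday.
2289: Sunday (+1)
September 22 falls on a Sunday in 2289.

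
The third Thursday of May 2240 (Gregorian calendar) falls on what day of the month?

May 1, 2240 is a Friday, so the first Thursday is the 7th.
The third Thursday is 7 + 14 = 21.

21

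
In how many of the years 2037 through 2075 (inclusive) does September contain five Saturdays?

11

September has 30 days; it has five Saturdays when Saturday falls among the first (month-length − 28) days — i.e. when September 1 is one of Saturday/Friday.
September 1 by year: 2037:Tue 2038:Wed 2039:Thu 2040:Sat✓ 2041:Sun 2042:Mon 2043:Tue 2044:Thu 2045:Fri✓ 2046:Sat✓ 2047:Sun 2048:Tue 2049:Wed 2050:Thu 2051:Fri✓ …(9 more)… 2061:Thu 2062:Fri✓ 2063:Sat✓ 2064:Mon 2065:Tue 2066:Wed 2067:Thu 2068:Sat✓ 2069:Sun 2070:Mon 2071:Tue 2072:Thu 2073:Fri✓ 2074:Sat✓ 2075:Sun
Years with five Saturdays: 2040, 2045, 2046, 2051, 2056, 2057, 2062, 2063, 2068, 2073, 2074 → 11.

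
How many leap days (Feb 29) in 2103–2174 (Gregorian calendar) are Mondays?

Leap years in 2103–2174: 18 of them.
Feb 29 weekday advances by 5 (mod 7) from one leap year to the next four years later (or differs when a century non-leap intervenes).
Leap-day weekdays: 2104:Fri 2108:Wed 2112:Mon✓ 2116:Sat 2120:Thu 2124:Tue 2128:Sun 2132:Fri 2136:Wed 2140:Mon✓ 2144:Sat 2148:Thu 2152:Tue 2156:Sun 2160:Fri 2164:Wed 2168:Mon✓ 2172:Sat
Monday: 2112, 2140, 2168 → 3.

3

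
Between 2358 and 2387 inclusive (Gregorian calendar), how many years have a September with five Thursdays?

September has 30 days; it has five Thursdays when Thursday falls among the first (month-length − 28) days — i.e. when September 1 is one of Thursday/Wednesday.
September 1 by year: 2358:Mon 2359:Tue 2360:Thu✓ 2361:Fri 2362:Sat 2363:Sun 2364:Tue 2365:Wed✓ 2366:Thu✓ 2367:Fri 2368:Sun 2369:Mon 2370:Tue 2371:Wed✓ 2372:Fri 2373:Sat 2374:Sun 2375:Mon 2376:Wed✓ 2377:Thu✓ 2378:Fri 2379:Sat 2380:Mon 2381:Tue 2382:Wed✓ 2383:Thu✓ 2384:Sat 2385:Sun 2386:Mon 2387:Tue
Years with five Thursdays: 2360, 2365, 2366, 2371, 2376, 2377, 2382, 2383 → 8.

8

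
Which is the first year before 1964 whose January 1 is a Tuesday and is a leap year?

Jan 1 advances by 2 weekdays after a leap year and by 1 after a common year.
1964: Jan 1 is Wednesday (leap).
1963: Tuesday
1962: Monday
1961: Sunday
1960: Friday (leap)
1959: Thursday
1958: Wednesday
1957: Tuesday
1956: Sunday (leap)
1955: Saturday
1954: Friday
1953: Thursday
1952: Tuesday (leap)
1952 begins on a Tuesday and is a leap year.

1952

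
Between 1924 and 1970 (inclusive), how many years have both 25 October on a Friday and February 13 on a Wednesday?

Check each year's weekday for 25 October and February 13:
  1924: Sat/Wed  1925: Sun/Fri  1926: Mon/Sat  1927: Tue/Sun  1928: Thu/Mon  1929: Fri/Wed ✓  1930: Sat/Thu  1931: Sun/Fri  1932: Tue/Sat  1933: Wed/Mon  1934: Thu/Tue  1935: Fri/Wed ✓  1936: Sun/Thu  1937: Mon/Sat  …(19 more)…  1957: Fri/Wed ✓  1958: Sat/Thu  1959: Sun/Fri  1960: Tue/Sat  1961: Wed/Mon  1962: Thu/Tue  1963: Fri/Wed ✓  1964: Sun/Thu  1965: Mon/Sat  1966: Tue/Sun  1967: Wed/Mon  1968: Fri/Tue  1969: Sat/Thu  1970: Sun/Fri
Both conditions hold in: 1929, 1935, 1946, 1957, 1963 — 5.

5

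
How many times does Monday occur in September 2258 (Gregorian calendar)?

September 2258 has 30 days and begins on Wednesday.
The first Monday is September 6.
Mondays fall on 6, 13, 20, 27 — that's 4.

4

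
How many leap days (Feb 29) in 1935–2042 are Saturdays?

4

Leap years in 1935–2042: 27 of them.
Feb 29 weekday advances by 5 (mod 7) from one leap year to the next four years later (or differs when a century non-leap intervenes).
Leap-day weekdays: 1936:Sat✓ 1940:Thu 1944:Tue 1948:Sun 1952:Fri 1956:Wed 1960:Mon 1964:Sat✓ 1968:Thu 1972:Tue 1976:Sun 1980:Fri 1984:Wed 1988:Mon 1992:Sat✓ 1996:Thu 2000:Tue 2004:Sun 2008:Fri 2012:Wed 2016:Mon 2020:Sat✓ 2024:Thu 2028:Tue 2032:Sun 2036:Fri 2040:Wed
Saturday: 1936, 1964, 1992, 2020 → 4.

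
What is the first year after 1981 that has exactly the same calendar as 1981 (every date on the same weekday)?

1987

Two years share a calendar iff Jan 1 falls on the same weekday and both are leap or both are common. 1981: Jan 1 is Thursday, common year.
1982: Jan 1 Friday, common
1983: Jan 1 Saturday, common
1984: Jan 1 Sunday, leap
1985: Jan 1 Tuesday, common
1986: Jan 1 Wednesday, common
1987: Jan 1 Thursday, common
1987 matches on both conditions.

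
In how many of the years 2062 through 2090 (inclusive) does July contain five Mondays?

13

July has 31 days; it has five Mondays when Monday falls among the first (month-length − 28) days — i.e. when July 1 is one of Monday/Sunday/Saturday.
July 1 by year: 2062:Sat✓ 2063:Sun✓ 2064:Tue 2065:Wed 2066:Thu 2067:Fri 2068:Sun✓ 2069:Mon✓ 2070:Tue 2071:Wed 2072:Fri 2073:Sat✓ 2074:Sun✓ 2075:Mon✓ 2076:Wed 2077:Thu 2078:Fri 2079:Sat✓ 2080:Mon✓ 2081:Tue 2082:Wed 2083:Thu 2084:Sat✓ 2085:Sun✓ 2086:Mon✓ 2087:Tue 2088:Thu 2089:Fri 2090:Sat✓
Years with five Mondays: 2062, 2063, 2068, 2069, 2073, 2074, 2075, 2079, 2080, 2084, 2085, 2086, 2090 → 13.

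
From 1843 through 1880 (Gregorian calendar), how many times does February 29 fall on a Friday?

Leap years in 1843–1880: 10 of them.
Feb 29 weekday advances by 5 (mod 7) from one leap year to the next four years later (or differs when a century non-leap intervenes).
Leap-day weekdays: 1844:Thu 1848:Tue 1852:Sun 1856:Fri✓ 1860:Wed 1864:Mon 1868:Sat 1872:Thu 1876:Tue 1880:Sun
Friday: 1856 → 1.

1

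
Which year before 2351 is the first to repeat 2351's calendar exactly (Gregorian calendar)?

Two years share a calendar iff Jan 1 falls on the same weekday and both are leap or both are common. 2351: Jan 1 is Monday, common year.
2350: Jan 1 Sunday, common
2349: Jan 1 Saturday, common
2348: Jan 1 Thursday, leap
2347: Jan 1 Wednesday, common
2346: Jan 1 Tuesday, common
2345: Jan 1 Monday, common
2345 matches on both conditions.

2345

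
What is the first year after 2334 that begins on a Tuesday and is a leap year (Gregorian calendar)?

2352

Jan 1 advances by 2 weekdays after a leap year and by 1 after a common year.
2334: Jan 1 is Monday.
2335: Tuesday
2336: Wednesday (leap)
2337: Friday
2338: Saturday
2339: Sunday
2340: Monday (leap)
2341: Wednesday
2342: Thursday
2343: Friday
2344: Saturday (leap)
2345: Monday
2346: Tuesday
2347: Wednesday
2348: Thursday (leap)
2349: Saturday
2350: Sunday
2351: Monday
2352: Tuesday (leap)
2352 begins on a Tuesday and is a leap year.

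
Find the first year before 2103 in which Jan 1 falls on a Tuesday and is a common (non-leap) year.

Jan 1 advances by 2 weekdays after a leap year and by 1 after a common year.
2103: Jan 1 is Monday.
2102: Sunday
2101: Saturday
2100: Friday
2099: Thursday
2098: Wednesday
2097: Tuesday
2097 begins on a Tuesday and is a common year.

2097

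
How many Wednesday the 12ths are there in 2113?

Check the 12th of each month of 2113: Jan 12: Thu, Feb 12: Sun, Mar 12: Sun, Apr 12: Wed, May 12: Fri, Jun 12: Mon, Jul 12: Wed, Aug 12: Sat, Sep 12: Tue, Oct 12: Thu, Nov 12: Sun, Dec 12: Tue.
Wednesday occurs in April, July — 2 months.

2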